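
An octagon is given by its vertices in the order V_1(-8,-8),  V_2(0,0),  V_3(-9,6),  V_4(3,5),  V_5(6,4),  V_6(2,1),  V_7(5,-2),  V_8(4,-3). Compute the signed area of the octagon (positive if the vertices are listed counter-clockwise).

Σ = (0) + (0) + (-63) + (-18) + (-2) + (-9) + (-7) + (-56) = -155
Signed area = Σ/2 = -77.5 (negative ⇒ clockwise traversal).

-77.5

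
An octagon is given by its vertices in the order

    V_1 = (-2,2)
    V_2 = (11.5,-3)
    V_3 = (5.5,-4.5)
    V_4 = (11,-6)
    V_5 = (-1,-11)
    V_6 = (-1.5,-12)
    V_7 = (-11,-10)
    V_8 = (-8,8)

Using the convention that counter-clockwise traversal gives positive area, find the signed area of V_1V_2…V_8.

Apply the shoelace (surveyor's) formula: 2A = Σ (x_i·y_{i+1} − x_{i+1}·y_i), indices taken mod 8.
Cross-terms: -17, -35.25, 16.5, -127, -4.5, -117, -168, 0  ⇒  Σ = -452.25
Signed area = Σ/2 = -226.125 (negative ⇒ clockwise traversal).

-226.125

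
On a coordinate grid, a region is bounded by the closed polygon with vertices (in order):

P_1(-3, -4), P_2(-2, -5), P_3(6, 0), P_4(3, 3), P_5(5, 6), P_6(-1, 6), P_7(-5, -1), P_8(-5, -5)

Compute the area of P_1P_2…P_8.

Σ = (7) + (30) + (18) + (3) + (36) + (31) + (20) + (5) = 150
Area = |Σ|/2 = 75.

75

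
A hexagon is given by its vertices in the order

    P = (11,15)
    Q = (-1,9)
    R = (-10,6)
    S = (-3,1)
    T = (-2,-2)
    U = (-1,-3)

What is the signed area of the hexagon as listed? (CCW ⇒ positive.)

118

Cross-terms: 114, 84, 8, 8, 4, 18  ⇒  Σ = 236
Signed area = Σ/2 = 118 (positive ⇒ counter-clockwise traversal).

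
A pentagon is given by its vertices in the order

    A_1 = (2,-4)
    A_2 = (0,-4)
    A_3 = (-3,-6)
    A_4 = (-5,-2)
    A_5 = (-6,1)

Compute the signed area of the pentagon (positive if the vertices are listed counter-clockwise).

Apply the surveyor's formula: 2A = Σ (x_i·y_{i+1} − x_{i+1}·y_i), indices taken mod 5.
A_1→A_2: (2)(-4) − (0)(-4) = -8
A_2→A_3: (0)(-6) − (-3)(-4) = -12
A_3→A_4: (-3)(-2) − (-5)(-6) = -24
A_4→A_5: (-5)(1) − (-6)(-2) = -17
A_5→A_1: (-6)(-4) − (2)(1) = 22
Σ = -39
Signed area = Σ/2 = -19.5 (negative ⇒ clockwise traversal).

-19.5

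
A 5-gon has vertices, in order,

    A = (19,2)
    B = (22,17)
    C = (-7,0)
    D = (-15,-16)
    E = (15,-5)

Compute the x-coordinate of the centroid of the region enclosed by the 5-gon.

79/15

Apply the surveyor's formula. First the cross-terms c_i = x_i·y_{i+1} − x_{i+1}·y_i:
  279, 119, 112, 315, 125  ⇒  2A = 950, A = 475.
Then Σ (x_i + x_{i+1})·c_i = 15010, so x̄ = 15010 / (6·475) = 79/15.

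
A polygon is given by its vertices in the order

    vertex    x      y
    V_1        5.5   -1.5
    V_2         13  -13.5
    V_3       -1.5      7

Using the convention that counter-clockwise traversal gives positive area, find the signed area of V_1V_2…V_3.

Apply Gauss's area formula: 2A = Σ (x_i·y_{i+1} − x_{i+1}·y_i), indices taken mod 3.
Cross-terms: -54.75, 70.75, -36.25  ⇒  Σ = -20.25
Signed area = Σ/2 = -10.125 (negative ⇒ clockwise traversal).

-10.125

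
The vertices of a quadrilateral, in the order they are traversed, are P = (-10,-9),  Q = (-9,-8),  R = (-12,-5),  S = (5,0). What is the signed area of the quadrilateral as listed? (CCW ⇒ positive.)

Apply the surveyor's formula: 2A = Σ (x_i·y_{i+1} − x_{i+1}·y_i), indices taken mod 4.
Cross-terms: -1, -51, 25, -45  ⇒  Σ = -72
Signed area = Σ/2 = -36 (negative ⇒ clockwise traversal).

-36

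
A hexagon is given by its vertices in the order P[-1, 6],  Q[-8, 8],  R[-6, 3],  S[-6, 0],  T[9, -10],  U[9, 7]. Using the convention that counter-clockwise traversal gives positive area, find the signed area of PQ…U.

Apply Gauss's area formula: 2A = Σ (x_i·y_{i+1} − x_{i+1}·y_i), indices taken mod 6.
Σ = (40) + (24) + (18) + (60) + (153) + (61) = 356
Signed area = Σ/2 = 178 (positive ⇒ counter-clockwise traversal).

178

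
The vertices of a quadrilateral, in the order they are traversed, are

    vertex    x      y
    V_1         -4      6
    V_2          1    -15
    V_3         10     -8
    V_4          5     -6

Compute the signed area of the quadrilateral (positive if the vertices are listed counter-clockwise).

V_1→V_2: (-4)(-15) − (1)(6) = 54
V_2→V_3: (1)(-8) − (10)(-15) = 142
V_3→V_4: (10)(-6) − (5)(-8) = -20
V_4→V_1: (5)(6) − (-4)(-6) = 6
Σ = 182
Signed area = Σ/2 = 91 (positive ⇒ counter-clockwise traversal).

91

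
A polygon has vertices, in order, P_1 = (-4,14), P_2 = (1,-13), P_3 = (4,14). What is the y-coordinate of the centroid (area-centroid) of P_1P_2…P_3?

5

Apply the surveyor's formula. First the cross-terms c_i = x_i·y_{i+1} − x_{i+1}·y_i:
  38, 66, 112  ⇒  2A = 216, A = 108.
Then Σ (y_i + y_{i+1})·c_i = 3240, so ȳ = 3240 / (6·108) = 5.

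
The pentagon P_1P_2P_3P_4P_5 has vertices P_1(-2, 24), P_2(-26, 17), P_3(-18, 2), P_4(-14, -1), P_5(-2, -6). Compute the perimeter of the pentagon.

90

|P_1P_2| = √((-24)² + (-7)²) = √625 = 25
|P_2P_3| = √((8)² + (-15)²) = √289 = 17
|P_3P_4| = √((4)² + (-3)²) = √25 = 5
|P_4P_5| = √((12)² + (-5)²) = √169 = 13
|P_5P_1| = √((0)² + (30)²) = √900 = 30
Perimeter = 25 + 17 + 5 + 13 + 30 = 90.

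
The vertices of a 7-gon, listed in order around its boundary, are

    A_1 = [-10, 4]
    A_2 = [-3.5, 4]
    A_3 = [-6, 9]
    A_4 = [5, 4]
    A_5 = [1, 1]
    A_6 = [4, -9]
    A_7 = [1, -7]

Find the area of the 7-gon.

Apply Gauss's area formula: 2A = Σ (x_i·y_{i+1} − x_{i+1}·y_i), indices taken mod 7.
Σ = (-26) + (-7.5) + (-69) + (1) + (-13) + (-19) + (-66) = -199.5
Area = |Σ|/2 = 99.75.

99.75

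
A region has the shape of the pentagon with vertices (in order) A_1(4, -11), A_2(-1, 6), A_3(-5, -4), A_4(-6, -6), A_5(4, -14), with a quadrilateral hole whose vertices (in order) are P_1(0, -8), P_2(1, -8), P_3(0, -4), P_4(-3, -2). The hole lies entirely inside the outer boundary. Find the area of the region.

78.5

Outer boundary:
Apply the shoelace (surveyor's) formula: 2A = Σ (x_i·y_{i+1} − x_{i+1}·y_i), indices taken mod 5.
Cross-terms: 13, 34, 6, 108, 12  ⇒  Σ = 173
Area = |Σ|/2 = 86.5.
Hole:
Σ = (8) + (-4) + (-12) + (24) = 16
Area = |Σ|/2 = 8.
Net area = 86.5 − 8 = 78.5.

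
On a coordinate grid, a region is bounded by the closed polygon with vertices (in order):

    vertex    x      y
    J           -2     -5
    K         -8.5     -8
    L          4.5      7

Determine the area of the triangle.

29.25

Apply the surveyor's formula: 2A = Σ (x_i·y_{i+1} − x_{i+1}·y_i), indices taken mod 3.
Σ = (-26.5) + (-23.5) + (-8.5) = -58.5
Area = |Σ|/2 = 29.25.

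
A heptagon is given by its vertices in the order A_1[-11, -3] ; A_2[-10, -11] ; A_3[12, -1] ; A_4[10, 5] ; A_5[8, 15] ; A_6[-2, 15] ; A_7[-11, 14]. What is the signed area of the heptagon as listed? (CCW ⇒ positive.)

Apply the surveyor's formula: 2A = Σ (x_i·y_{i+1} − x_{i+1}·y_i), indices taken mod 7.
Σ = (91) + (142) + (70) + (110) + (150) + (137) + (187) = 887
Signed area = Σ/2 = 443.5 (positive ⇒ counter-clockwise traversal).

443.5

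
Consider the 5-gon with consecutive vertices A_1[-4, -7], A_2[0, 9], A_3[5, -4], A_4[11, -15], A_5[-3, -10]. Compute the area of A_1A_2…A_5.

143

Cross-terms: -36, -45, -31, -155, -19  ⇒  Σ = -286
Area = |Σ|/2 = 143.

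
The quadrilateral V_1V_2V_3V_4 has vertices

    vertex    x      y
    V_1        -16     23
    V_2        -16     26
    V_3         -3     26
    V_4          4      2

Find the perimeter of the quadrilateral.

70

|V_1V_2| = √((0)² + (3)²) = √9 = 3
|V_2V_3| = √((13)² + (0)²) = √169 = 13
|V_3V_4| = √((7)² + (-24)²) = √625 = 25
|V_4V_1| = √((-20)² + (21)²) = √841 = 29
Perimeter = 3 + 13 + 25 + 29 = 70.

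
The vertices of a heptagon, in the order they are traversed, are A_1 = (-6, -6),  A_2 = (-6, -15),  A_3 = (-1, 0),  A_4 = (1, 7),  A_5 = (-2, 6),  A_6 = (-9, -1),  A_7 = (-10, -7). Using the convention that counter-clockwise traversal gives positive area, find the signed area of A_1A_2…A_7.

89.5

Apply Gauss's area formula: 2A = Σ (x_i·y_{i+1} − x_{i+1}·y_i), indices taken mod 7.
Σ = (54) + (-15) + (-7) + (20) + (56) + (53) + (18) = 179
Signed area = Σ/2 = 89.5 (positive ⇒ counter-clockwise traversal).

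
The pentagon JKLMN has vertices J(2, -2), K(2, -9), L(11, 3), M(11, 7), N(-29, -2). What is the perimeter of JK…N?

|JK| = √((0)² + (-7)²) = √49 = 7
|KL| = √((9)² + (12)²) = √225 = 15
|LM| = √((0)² + (4)²) = √16 = 4
|MN| = √((-40)² + (-9)²) = √1681 = 41
|NJ| = √((31)² + (0)²) = √961 = 31
Perimeter = 7 + 15 + 4 + 41 + 31 = 98.

98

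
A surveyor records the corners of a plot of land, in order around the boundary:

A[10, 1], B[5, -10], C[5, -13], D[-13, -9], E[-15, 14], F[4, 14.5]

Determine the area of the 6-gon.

532.75

Apply the surveyor's formula: 2A = Σ (x_i·y_{i+1} − x_{i+1}·y_i), indices taken mod 6.
A→B: (10)(-10) − (5)(1) = -105
B→C: (5)(-13) − (5)(-10) = -15
C→D: (5)(-9) − (-13)(-13) = -214
D→E: (-13)(14) − (-15)(-9) = -317
E→F: (-15)(14.5) − (4)(14) = -273.5
F→A: (4)(1) − (10)(14.5) = -141
Σ = -1065.5
Area = |Σ|/2 = 532.75.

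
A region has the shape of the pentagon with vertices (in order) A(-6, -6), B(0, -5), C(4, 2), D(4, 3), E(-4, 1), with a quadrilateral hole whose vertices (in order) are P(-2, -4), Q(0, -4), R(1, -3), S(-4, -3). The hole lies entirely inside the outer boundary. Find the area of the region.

Outer boundary:
Apply the surveyor's formula: 2A = Σ (x_i·y_{i+1} − x_{i+1}·y_i), indices taken mod 5.
Σ = (30) + (20) + (4) + (16) + (30) = 100
Area = |Σ|/2 = 50.
Hole:
Apply the shoelace formula: 2A = Σ (x_i·y_{i+1} − x_{i+1}·y_i), indices taken mod 4.
P→Q: (-2)(-4) − (0)(-4) = 8
Q→R: (0)(-3) − (1)(-4) = 4
R→S: (1)(-3) − (-4)(-3) = -15
S→P: (-4)(-4) − (-2)(-3) = 10
Σ = 7
Area = |Σ|/2 = 3.5.
Net area = 50 − 3.5 = 46.5.

46.5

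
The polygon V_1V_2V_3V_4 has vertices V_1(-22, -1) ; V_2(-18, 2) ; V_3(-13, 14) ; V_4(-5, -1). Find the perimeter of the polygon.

52

|V_1V_2| = √((4)² + (3)²) = √25 = 5
|V_2V_3| = √((5)² + (12)²) = √169 = 13
|V_3V_4| = √((8)² + (-15)²) = √289 = 17
|V_4V_1| = √((-17)² + (0)²) = √289 = 17
Perimeter = 5 + 13 + 17 + 17 = 52.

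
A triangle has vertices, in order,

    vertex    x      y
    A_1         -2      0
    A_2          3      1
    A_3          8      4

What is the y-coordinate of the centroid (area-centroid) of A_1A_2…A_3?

5/3

Apply the surveyor's formula. First the cross-terms c_i = x_i·y_{i+1} − x_{i+1}·y_i:
  -2, 4, 8  ⇒  2A = 10, A = 5.
Then Σ (y_i + y_{i+1})·c_i = 50, so ȳ = 50 / (6·5) = 5/3.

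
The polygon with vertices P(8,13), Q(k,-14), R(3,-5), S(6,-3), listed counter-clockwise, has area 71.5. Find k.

The doubled signed area Σ (x_i y_{i+1} − x_{i+1} y_i) is linear in k.
With k=0 it equals 53; the coefficient of k is -18 (from the two edges through Q).
So -18·k + 53 = 2·71.5 = 143 ⇒ k = -5.

-5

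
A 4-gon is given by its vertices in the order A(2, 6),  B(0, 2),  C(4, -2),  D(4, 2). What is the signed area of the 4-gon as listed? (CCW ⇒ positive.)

Apply the shoelace formula: 2A = Σ (x_i·y_{i+1} − x_{i+1}·y_i), indices taken mod 4.
A→B: (2)(2) − (0)(6) = 4
B→C: (0)(-2) − (4)(2) = -8
C→D: (4)(2) − (4)(-2) = 16
D→A: (4)(6) − (2)(2) = 20
Σ = 32
Signed area = Σ/2 = 16 (positive ⇒ counter-clockwise traversal).

16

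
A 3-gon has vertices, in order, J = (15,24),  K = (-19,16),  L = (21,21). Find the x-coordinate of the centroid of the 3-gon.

Apply the shoelace formula. First the cross-terms c_i = x_i·y_{i+1} − x_{i+1}·y_i:
  696, -735, 189  ⇒  2A = 150, A = 75.
Then Σ (x_i + x_{i+1})·c_i = 2550, so x̄ = 2550 / (6·75) = 17/3.

17/3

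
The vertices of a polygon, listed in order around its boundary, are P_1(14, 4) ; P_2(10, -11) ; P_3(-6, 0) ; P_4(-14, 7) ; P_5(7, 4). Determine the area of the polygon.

217.5

Apply the surveyor's formula: 2A = Σ (x_i·y_{i+1} − x_{i+1}·y_i), indices taken mod 5.
P_1→P_2: (14)(-11) − (10)(4) = -194
P_2→P_3: (10)(0) − (-6)(-11) = -66
P_3→P_4: (-6)(7) − (-14)(0) = -42
P_4→P_5: (-14)(4) − (7)(7) = -105
P_5→P_1: (7)(4) − (14)(4) = -28
Σ = -435
Area = |Σ|/2 = 217.5.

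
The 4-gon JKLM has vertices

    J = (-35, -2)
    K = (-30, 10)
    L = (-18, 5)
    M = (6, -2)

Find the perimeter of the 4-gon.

|JK| = √((5)² + (12)²) = √169 = 13
|KL| = √((12)² + (-5)²) = √169 = 13
|LM| = √((24)² + (-7)²) = √625 = 25
|MJ| = √((-41)² + (0)²) = √1681 = 41
Perimeter = 13 + 13 + 25 + 41 = 92.

92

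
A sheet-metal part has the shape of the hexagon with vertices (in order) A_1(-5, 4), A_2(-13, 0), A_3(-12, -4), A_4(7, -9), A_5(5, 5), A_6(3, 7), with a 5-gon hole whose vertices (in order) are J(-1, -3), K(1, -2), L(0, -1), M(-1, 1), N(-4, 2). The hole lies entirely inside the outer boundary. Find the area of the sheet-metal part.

184

Outer boundary:
Apply the shoelace (surveyor's) formula: 2A = Σ (x_i·y_{i+1} − x_{i+1}·y_i), indices taken mod 6.
Σ = (52) + (52) + (136) + (80) + (20) + (47) = 387
Area = |Σ|/2 = 193.5.
Hole:
Apply the shoelace formula: 2A = Σ (x_i·y_{i+1} − x_{i+1}·y_i), indices taken mod 5.
Σ = (5) + (-1) + (-1) + (2) + (14) = 19
Area = |Σ|/2 = 9.5.
Net area = 193.5 − 9.5 = 184.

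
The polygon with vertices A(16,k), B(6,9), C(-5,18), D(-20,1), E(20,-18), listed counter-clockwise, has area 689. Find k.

7

The doubled signed area Σ (x_i y_{i+1} − x_{i+1} y_i) is linear in k.
With k=0 it equals 1280; the coefficient of k is 14 (from the two edges through A).
So 14·k + 1280 = 2·689 = 1378 ⇒ k = 7.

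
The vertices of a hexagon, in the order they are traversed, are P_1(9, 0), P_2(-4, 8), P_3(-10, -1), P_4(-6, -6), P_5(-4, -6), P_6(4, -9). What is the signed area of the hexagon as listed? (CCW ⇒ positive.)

181.5

Cross-terms: 72, 84, 54, 12, 60, 81  ⇒  Σ = 363
Signed area = Σ/2 = 181.5 (positive ⇒ counter-clockwise traversal).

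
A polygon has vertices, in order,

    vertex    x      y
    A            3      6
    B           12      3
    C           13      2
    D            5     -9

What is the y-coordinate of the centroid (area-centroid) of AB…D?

-19/111

Apply the surveyor's formula. First the cross-terms c_i = x_i·y_{i+1} − x_{i+1}·y_i:
  -63, -15, -127, 57  ⇒  2A = -148, A = -74.
Then Σ (y_i + y_{i+1})·c_i = 76, so ȳ = 76 / (6·(-74)) = -19/111.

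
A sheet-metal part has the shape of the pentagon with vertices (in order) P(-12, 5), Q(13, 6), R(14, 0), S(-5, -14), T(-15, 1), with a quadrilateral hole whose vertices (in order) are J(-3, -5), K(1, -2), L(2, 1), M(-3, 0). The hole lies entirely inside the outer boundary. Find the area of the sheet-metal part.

330.5

Outer boundary:
P→Q: (-12)(6) − (13)(5) = -137
Q→R: (13)(0) − (14)(6) = -84
R→S: (14)(-14) − (-5)(0) = -196
S→T: (-5)(1) − (-15)(-14) = -215
T→P: (-15)(5) − (-12)(1) = -63
Σ = -695
Area = |Σ|/2 = 347.5.
Hole:
Apply the shoelace (surveyor's) formula: 2A = Σ (x_i·y_{i+1} − x_{i+1}·y_i), indices taken mod 4.
Σ = (11) + (5) + (3) + (15) = 34
Area = |Σ|/2 = 17.
Net area = 347.5 − 17 = 330.5.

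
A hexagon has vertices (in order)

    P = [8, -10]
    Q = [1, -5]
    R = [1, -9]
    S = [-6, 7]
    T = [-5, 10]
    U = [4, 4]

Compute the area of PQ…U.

119

Apply the surveyor's formula: 2A = Σ (x_i·y_{i+1} − x_{i+1}·y_i), indices taken mod 6.
Σ = (-30) + (-4) + (-47) + (-25) + (-60) + (-72) = -238
Area = |Σ|/2 = 119.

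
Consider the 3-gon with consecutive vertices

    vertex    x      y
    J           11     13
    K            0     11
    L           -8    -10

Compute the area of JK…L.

107.5

Apply Gauss's area formula: 2A = Σ (x_i·y_{i+1} − x_{i+1}·y_i), indices taken mod 3.
Σ = (121) + (88) + (6) = 215
Area = |Σ|/2 = 107.5.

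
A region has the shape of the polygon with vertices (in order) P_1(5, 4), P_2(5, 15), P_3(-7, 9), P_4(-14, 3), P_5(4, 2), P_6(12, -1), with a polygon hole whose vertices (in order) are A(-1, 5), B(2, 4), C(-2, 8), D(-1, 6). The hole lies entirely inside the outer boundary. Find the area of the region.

144

Outer boundary:
Σ = (55) + (150) + (105) + (-40) + (-28) + (53) = 295
Area = |Σ|/2 = 147.5.
Hole:
Apply the shoelace (surveyor's) formula: 2A = Σ (x_i·y_{i+1} − x_{i+1}·y_i), indices taken mod 4.
Cross-terms: -14, 24, -4, 1  ⇒  Σ = 7
Area = |Σ|/2 = 3.5.
Net area = 147.5 − 3.5 = 144.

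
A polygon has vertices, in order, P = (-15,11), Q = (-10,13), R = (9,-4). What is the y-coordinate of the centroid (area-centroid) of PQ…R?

Apply the shoelace formula. First the cross-terms c_i = x_i·y_{i+1} − x_{i+1}·y_i:
  -85, -77, 39  ⇒  2A = -123, A = -61.5.
Then Σ (y_i + y_{i+1})·c_i = -2460, so ȳ = -2460 / (6·(-61.5)) = 20/3.

20/3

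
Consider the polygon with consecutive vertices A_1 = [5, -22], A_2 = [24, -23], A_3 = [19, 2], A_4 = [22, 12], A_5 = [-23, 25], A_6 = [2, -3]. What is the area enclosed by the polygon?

Apply the shoelace formula: 2A = Σ (x_i·y_{i+1} − x_{i+1}·y_i), indices taken mod 6.
Cross-terms: 413, 485, 184, 826, 19, -29  ⇒  Σ = 1898
Area = |Σ|/2 = 949.

949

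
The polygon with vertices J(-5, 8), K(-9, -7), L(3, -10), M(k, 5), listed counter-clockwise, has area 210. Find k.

The doubled signed area Σ (x_i y_{i+1} − x_{i+1} y_i) is linear in k.
With k=0 it equals 258; the coefficient of k is 18 (from the two edges through M).
So 18·k + 258 = 2·210 = 420 ⇒ k = 9.

9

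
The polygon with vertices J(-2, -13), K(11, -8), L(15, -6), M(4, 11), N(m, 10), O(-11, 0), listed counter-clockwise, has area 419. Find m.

The doubled signed area Σ (x_i y_{i+1} − x_{i+1} y_i) is linear in m.
With m=0 it equals 695; the coefficient of m is -11 (from the two edges through N).
So -11·m + 695 = 2·419 = 838 ⇒ m = -13.

-13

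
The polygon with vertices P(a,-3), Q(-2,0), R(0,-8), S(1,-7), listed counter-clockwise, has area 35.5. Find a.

8

The doubled signed area Σ (x_i y_{i+1} − x_{i+1} y_i) is linear in a.
With a=0 it equals 15; the coefficient of a is 7 (from the two edges through P).
So 7·a + 15 = 2·35.5 = 71 ⇒ a = 8.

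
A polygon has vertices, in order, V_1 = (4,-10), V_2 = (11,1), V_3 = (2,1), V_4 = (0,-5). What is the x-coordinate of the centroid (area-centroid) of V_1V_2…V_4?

629/133

Apply the surveyor's formula. First the cross-terms c_i = x_i·y_{i+1} − x_{i+1}·y_i:
  114, 9, -10, 20  ⇒  2A = 133, A = 66.5.
Then Σ (x_i + x_{i+1})·c_i = 1887, so x̄ = 1887 / (6·66.5) = 629/133.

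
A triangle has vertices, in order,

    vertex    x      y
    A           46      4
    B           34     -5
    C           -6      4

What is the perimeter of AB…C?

108

|AB| = √((-12)² + (-9)²) = √225 = 15
|BC| = √((-40)² + (9)²) = √1681 = 41
|CA| = √((52)² + (0)²) = √2704 = 52
Perimeter = 15 + 41 + 52 = 108.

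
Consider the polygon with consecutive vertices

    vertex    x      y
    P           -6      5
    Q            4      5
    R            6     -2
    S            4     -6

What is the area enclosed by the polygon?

Cross-terms: -50, -38, -28, -16  ⇒  Σ = -132
Area = |Σ|/2 = 66.

66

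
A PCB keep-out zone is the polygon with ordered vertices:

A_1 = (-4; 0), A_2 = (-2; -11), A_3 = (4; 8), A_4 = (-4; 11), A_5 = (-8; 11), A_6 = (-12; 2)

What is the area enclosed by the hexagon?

158

Apply the shoelace (surveyor's) formula: 2A = Σ (x_i·y_{i+1} − x_{i+1}·y_i), indices taken mod 6.
A_1→A_2: (-4)(-11) − (-2)(0) = 44
A_2→A_3: (-2)(8) − (4)(-11) = 28
A_3→A_4: (4)(11) − (-4)(8) = 76
A_4→A_5: (-4)(11) − (-8)(11) = 44
A_5→A_6: (-8)(2) − (-12)(11) = 116
A_6→A_1: (-12)(0) − (-4)(2) = 8
Σ = 316
Area = |Σ|/2 = 158.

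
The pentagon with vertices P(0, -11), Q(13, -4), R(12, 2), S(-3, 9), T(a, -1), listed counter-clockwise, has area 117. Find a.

The doubled signed area Σ (x_i y_{i+1} − x_{i+1} y_i) is linear in a.
With a=0 it equals 334; the coefficient of a is -20 (from the two edges through T).
So -20·a + 334 = 2·117 = 234 ⇒ a = 5.

5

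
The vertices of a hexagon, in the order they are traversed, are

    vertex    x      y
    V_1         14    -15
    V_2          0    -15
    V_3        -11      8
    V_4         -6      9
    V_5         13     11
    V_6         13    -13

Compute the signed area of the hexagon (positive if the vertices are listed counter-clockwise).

-467

Σ = (-210) + (-165) + (-51) + (-183) + (-312) + (-13) = -934
Signed area = Σ/2 = -467 (negative ⇒ clockwise traversal).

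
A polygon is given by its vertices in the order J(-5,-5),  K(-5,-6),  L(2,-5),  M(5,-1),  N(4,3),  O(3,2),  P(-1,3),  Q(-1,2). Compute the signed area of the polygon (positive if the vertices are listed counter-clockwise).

55

Apply the shoelace (surveyor's) formula: 2A = Σ (x_i·y_{i+1} − x_{i+1}·y_i), indices taken mod 8.
Σ = (5) + (37) + (23) + (19) + (-1) + (11) + (1) + (15) = 110
Signed area = Σ/2 = 55 (positive ⇒ counter-clockwise traversal).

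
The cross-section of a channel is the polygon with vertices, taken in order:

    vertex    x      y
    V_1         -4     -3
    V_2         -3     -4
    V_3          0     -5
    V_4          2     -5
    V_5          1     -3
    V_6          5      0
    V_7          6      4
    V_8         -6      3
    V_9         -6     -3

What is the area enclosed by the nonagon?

Apply Gauss's area formula: 2A = Σ (x_i·y_{i+1} − x_{i+1}·y_i), indices taken mod 9.
V_1→V_2: (-4)(-4) − (-3)(-3) = 7
V_2→V_3: (-3)(-5) − (0)(-4) = 15
V_3→V_4: (0)(-5) − (2)(-5) = 10
V_4→V_5: (2)(-3) − (1)(-5) = -1
V_5→V_6: (1)(0) − (5)(-3) = 15
V_6→V_7: (5)(4) − (6)(0) = 20
V_7→V_8: (6)(3) − (-6)(4) = 42
V_8→V_9: (-6)(-3) − (-6)(3) = 36
V_9→V_1: (-6)(-3) − (-4)(-3) = 6
Σ = 150
Area = |Σ|/2 = 75.

75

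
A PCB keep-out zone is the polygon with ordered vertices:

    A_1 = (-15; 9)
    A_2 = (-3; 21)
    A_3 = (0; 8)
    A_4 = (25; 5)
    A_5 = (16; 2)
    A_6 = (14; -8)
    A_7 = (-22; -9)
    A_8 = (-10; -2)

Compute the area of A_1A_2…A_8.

583

Σ = (-288) + (-24) + (-200) + (-30) + (-156) + (-302) + (-46) + (-120) = -1166
Area = |Σ|/2 = 583.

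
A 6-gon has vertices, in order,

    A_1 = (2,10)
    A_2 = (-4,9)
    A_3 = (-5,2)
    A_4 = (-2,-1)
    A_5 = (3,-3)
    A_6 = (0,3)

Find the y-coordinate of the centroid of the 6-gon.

Apply the shoelace (surveyor's) formula. First the cross-terms c_i = x_i·y_{i+1} − x_{i+1}·y_i:
  58, 37, 9, 9, 9, -6  ⇒  2A = 116, A = 58.
Then Σ (y_i + y_{i+1})·c_i = 1404, so ȳ = 1404 / (6·58) = 117/29.

117/29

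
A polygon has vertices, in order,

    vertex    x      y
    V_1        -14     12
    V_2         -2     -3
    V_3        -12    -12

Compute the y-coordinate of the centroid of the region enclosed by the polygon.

-1

Apply the shoelace (surveyor's) formula. First the cross-terms c_i = x_i·y_{i+1} − x_{i+1}·y_i:
  66, -12, -312  ⇒  2A = -258, A = -129.
Then Σ (y_i + y_{i+1})·c_i = 774, so ȳ = 774 / (6·(-129)) = -1.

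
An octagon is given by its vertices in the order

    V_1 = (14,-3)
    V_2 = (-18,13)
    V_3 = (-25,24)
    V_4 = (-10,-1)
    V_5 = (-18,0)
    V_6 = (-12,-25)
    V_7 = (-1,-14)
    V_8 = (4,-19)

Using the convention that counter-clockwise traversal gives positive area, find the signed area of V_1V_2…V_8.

Cross-terms: 128, -107, 265, -18, 450, 143, 75, 254  ⇒  Σ = 1190
Signed area = Σ/2 = 595 (positive ⇒ counter-clockwise traversal).

595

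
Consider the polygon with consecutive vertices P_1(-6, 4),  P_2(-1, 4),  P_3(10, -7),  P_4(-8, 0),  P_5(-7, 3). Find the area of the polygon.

71.5

Σ = (-20) + (-33) + (-56) + (-24) + (-10) = -143
Area = |Σ|/2 = 71.5.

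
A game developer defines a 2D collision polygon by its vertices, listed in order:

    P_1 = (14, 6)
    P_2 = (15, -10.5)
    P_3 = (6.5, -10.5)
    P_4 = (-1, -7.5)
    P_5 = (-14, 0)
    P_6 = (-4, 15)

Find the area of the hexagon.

Apply the surveyor's formula: 2A = Σ (x_i·y_{i+1} − x_{i+1}·y_i), indices taken mod 6.
P_1→P_2: (14)(-10.5) − (15)(6) = -237
P_2→P_3: (15)(-10.5) − (6.5)(-10.5) = -89.25
P_3→P_4: (6.5)(-7.5) − (-1)(-10.5) = -59.25
P_4→P_5: (-1)(0) − (-14)(-7.5) = -105
P_5→P_6: (-14)(15) − (-4)(0) = -210
P_6→P_1: (-4)(6) − (14)(15) = -234
Σ = -934.5
Area = |Σ|/2 = 467.25.

467.25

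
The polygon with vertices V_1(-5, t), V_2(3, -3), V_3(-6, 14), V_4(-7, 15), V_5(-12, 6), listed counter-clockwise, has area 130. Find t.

The doubled signed area Σ (x_i y_{i+1} − x_{i+1} y_i) is linear in t.
With t=0 it equals 215; the coefficient of t is -15 (from the two edges through V_1).
So -15·t + 215 = 2·130 = 260 ⇒ t = -3.

-3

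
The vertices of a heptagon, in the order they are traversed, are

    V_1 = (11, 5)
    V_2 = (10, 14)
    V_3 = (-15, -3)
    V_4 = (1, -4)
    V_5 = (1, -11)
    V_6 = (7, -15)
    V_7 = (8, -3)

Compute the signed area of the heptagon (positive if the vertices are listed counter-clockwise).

287

V_1→V_2: (11)(14) − (10)(5) = 104
V_2→V_3: (10)(-3) − (-15)(14) = 180
V_3→V_4: (-15)(-4) − (1)(-3) = 63
V_4→V_5: (1)(-11) − (1)(-4) = -7
V_5→V_6: (1)(-15) − (7)(-11) = 62
V_6→V_7: (7)(-3) − (8)(-15) = 99
V_7→V_1: (8)(5) − (11)(-3) = 73
Σ = 574
Signed area = Σ/2 = 287 (positive ⇒ counter-clockwise traversal).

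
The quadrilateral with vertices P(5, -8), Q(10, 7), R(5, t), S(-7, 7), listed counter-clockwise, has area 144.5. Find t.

9

The doubled signed area Σ (x_i y_{i+1} − x_{i+1} y_i) is linear in t.
With t=0 it equals 136; the coefficient of t is 17 (from the two edges through R).
So 17·t + 136 = 2·144.5 = 289 ⇒ t = 9.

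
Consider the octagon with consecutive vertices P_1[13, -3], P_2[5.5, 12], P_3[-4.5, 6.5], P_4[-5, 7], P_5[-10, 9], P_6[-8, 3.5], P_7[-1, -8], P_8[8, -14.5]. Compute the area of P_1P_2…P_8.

Apply the shoelace formula: 2A = Σ (x_i·y_{i+1} − x_{i+1}·y_i), indices taken mod 8.
Cross-terms: 172.5, 89.75, 1, 25, 37, 67.5, 78.5, 164.5  ⇒  Σ = 635.75
Area = |Σ|/2 = 317.875.

317.875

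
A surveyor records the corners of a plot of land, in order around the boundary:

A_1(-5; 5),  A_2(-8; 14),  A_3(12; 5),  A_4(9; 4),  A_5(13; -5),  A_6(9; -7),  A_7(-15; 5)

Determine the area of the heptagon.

Apply the shoelace formula: 2A = Σ (x_i·y_{i+1} − x_{i+1}·y_i), indices taken mod 7.
Cross-terms: -30, -208, 3, -97, -46, -60, -50  ⇒  Σ = -488
Area = |Σ|/2 = 244.

244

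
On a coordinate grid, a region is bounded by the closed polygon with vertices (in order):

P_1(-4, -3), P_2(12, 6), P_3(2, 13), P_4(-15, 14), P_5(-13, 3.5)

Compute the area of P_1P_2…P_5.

Apply the shoelace (surveyor's) formula: 2A = Σ (x_i·y_{i+1} − x_{i+1}·y_i), indices taken mod 5.
Cross-terms: 12, 144, 223, 129.5, 53  ⇒  Σ = 561.5
Area = |Σ|/2 = 280.75.

280.75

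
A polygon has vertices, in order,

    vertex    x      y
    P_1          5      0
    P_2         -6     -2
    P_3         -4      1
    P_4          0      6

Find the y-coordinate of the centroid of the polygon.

157/117

Apply the shoelace formula. First the cross-terms c_i = x_i·y_{i+1} − x_{i+1}·y_i:
  -10, -14, -24, -30  ⇒  2A = -78, A = -39.
Then Σ (y_i + y_{i+1})·c_i = -314, so ȳ = -314 / (6·(-39)) = 157/117.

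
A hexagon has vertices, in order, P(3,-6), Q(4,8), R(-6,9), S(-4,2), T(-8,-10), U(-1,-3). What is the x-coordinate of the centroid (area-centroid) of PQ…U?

-280/241

Apply Gauss's area formula. First the cross-terms c_i = x_i·y_{i+1} − x_{i+1}·y_i:
  48, 84, 24, 56, 14, 15  ⇒  2A = 241, A = 120.5.
Then Σ (x_i + x_{i+1})·c_i = -840, so x̄ = -840 / (6·120.5) = -280/241.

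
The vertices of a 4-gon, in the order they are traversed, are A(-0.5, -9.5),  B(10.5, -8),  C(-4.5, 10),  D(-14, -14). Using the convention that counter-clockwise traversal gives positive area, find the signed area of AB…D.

250.875

Apply the surveyor's formula: 2A = Σ (x_i·y_{i+1} − x_{i+1}·y_i), indices taken mod 4.
Cross-terms: 103.75, 69, 203, 126  ⇒  Σ = 501.75
Signed area = Σ/2 = 250.875 (positive ⇒ counter-clockwise traversal).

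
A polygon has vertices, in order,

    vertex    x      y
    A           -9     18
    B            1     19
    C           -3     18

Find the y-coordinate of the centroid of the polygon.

55/3

Apply Gauss's area formula. First the cross-terms c_i = x_i·y_{i+1} − x_{i+1}·y_i:
  -189, 75, 108  ⇒  2A = -6, A = -3.
Then Σ (y_i + y_{i+1})·c_i = -330, so ȳ = -330 / (6·(-3)) = 55/3.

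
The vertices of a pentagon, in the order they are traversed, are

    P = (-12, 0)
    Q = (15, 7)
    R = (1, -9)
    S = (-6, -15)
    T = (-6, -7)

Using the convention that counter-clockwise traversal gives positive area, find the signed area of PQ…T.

Apply the surveyor's formula: 2A = Σ (x_i·y_{i+1} − x_{i+1}·y_i), indices taken mod 5.
Σ = (-84) + (-142) + (-69) + (-48) + (-84) = -427
Signed area = Σ/2 = -213.5 (negative ⇒ clockwise traversal).

-213.5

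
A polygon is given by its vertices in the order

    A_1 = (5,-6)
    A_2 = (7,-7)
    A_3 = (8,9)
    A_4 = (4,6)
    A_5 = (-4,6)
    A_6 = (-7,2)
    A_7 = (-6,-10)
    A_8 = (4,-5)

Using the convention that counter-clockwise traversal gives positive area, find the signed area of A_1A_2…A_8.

186.5

Cross-terms: 7, 119, 12, 48, 34, 82, 70, 1  ⇒  Σ = 373
Signed area = Σ/2 = 186.5 (positive ⇒ counter-clockwise traversal).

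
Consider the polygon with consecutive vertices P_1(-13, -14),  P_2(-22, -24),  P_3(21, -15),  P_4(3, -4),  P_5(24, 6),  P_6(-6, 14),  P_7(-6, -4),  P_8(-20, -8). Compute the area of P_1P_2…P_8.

Apply the surveyor's formula: 2A = Σ (x_i·y_{i+1} − x_{i+1}·y_i), indices taken mod 8.
P_1→P_2: (-13)(-24) − (-22)(-14) = 4
P_2→P_3: (-22)(-15) − (21)(-24) = 834
P_3→P_4: (21)(-4) − (3)(-15) = -39
P_4→P_5: (3)(6) − (24)(-4) = 114
P_5→P_6: (24)(14) − (-6)(6) = 372
P_6→P_7: (-6)(-4) − (-6)(14) = 108
P_7→P_8: (-6)(-8) − (-20)(-4) = -32
P_8→P_1: (-20)(-14) − (-13)(-8) = 176
Σ = 1537
Area = |Σ|/2 = 768.5.

768.5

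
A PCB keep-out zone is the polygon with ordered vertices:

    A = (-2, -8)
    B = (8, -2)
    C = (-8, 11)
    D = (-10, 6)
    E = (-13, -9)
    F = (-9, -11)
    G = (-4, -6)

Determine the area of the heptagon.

Apply the surveyor's formula: 2A = Σ (x_i·y_{i+1} − x_{i+1}·y_i), indices taken mod 7.
A→B: (-2)(-2) − (8)(-8) = 68
B→C: (8)(11) − (-8)(-2) = 72
C→D: (-8)(6) − (-10)(11) = 62
D→E: (-10)(-9) − (-13)(6) = 168
E→F: (-13)(-11) − (-9)(-9) = 62
F→G: (-9)(-6) − (-4)(-11) = 10
G→A: (-4)(-8) − (-2)(-6) = 20
Σ = 462
Area = |Σ|/2 = 231.

231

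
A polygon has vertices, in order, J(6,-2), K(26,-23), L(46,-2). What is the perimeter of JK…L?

|JK| = √((20)² + (-21)²) = √841 = 29
|KL| = √((20)² + (21)²) = √841 = 29
|LJ| = √((-40)² + (0)²) = √1600 = 40
Perimeter = 29 + 29 + 40 = 98.

98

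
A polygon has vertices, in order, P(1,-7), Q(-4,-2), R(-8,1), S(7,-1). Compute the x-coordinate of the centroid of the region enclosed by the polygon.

55/291

Apply the surveyor's formula. First the cross-terms c_i = x_i·y_{i+1} − x_{i+1}·y_i:
  -30, -20, 1, -48  ⇒  2A = -97, A = -48.5.
Then Σ (x_i + x_{i+1})·c_i = -55, so x̄ = -55 / (6·(-48.5)) = 55/291.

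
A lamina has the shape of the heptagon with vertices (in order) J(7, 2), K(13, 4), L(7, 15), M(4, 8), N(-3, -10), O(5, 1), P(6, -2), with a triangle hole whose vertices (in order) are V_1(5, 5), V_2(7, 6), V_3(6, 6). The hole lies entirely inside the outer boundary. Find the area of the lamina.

Outer boundary:
Apply the shoelace formula: 2A = Σ (x_i·y_{i+1} − x_{i+1}·y_i), indices taken mod 7.
Cross-terms: 2, 167, -4, -16, 47, -16, 26  ⇒  Σ = 206
Area = |Σ|/2 = 103.
Hole:
Apply the shoelace (surveyor's) formula: 2A = Σ (x_i·y_{i+1} − x_{i+1}·y_i), indices taken mod 3.
Cross-terms: -5, 6, 0  ⇒  Σ = 1
Area = |Σ|/2 = 0.5.
Net area = 103 − 0.5 = 102.5.

102.5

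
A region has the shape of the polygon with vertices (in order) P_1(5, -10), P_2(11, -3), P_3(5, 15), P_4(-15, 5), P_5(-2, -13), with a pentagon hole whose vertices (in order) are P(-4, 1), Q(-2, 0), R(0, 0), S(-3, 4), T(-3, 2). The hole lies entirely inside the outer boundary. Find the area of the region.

401

Outer boundary:
P_1→P_2: (5)(-3) − (11)(-10) = 95
P_2→P_3: (11)(15) − (5)(-3) = 180
P_3→P_4: (5)(5) − (-15)(15) = 250
P_4→P_5: (-15)(-13) − (-2)(5) = 205
P_5→P_1: (-2)(-10) − (5)(-13) = 85
Σ = 815
Area = |Σ|/2 = 407.5.
Hole:
Σ = (2) + (0) + (0) + (6) + (5) = 13
Area = |Σ|/2 = 6.5.
Net area = 407.5 − 6.5 = 401.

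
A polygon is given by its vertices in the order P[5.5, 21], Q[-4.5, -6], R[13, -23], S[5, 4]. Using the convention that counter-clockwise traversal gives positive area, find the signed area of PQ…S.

Σ = (61.5) + (181.5) + (167) + (83) = 493
Signed area = Σ/2 = 246.5 (positive ⇒ counter-clockwise traversal).

246.5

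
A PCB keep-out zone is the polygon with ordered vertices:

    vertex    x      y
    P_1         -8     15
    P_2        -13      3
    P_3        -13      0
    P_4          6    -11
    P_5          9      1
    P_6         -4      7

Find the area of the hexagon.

260.5

Apply Gauss's area formula: 2A = Σ (x_i·y_{i+1} − x_{i+1}·y_i), indices taken mod 6.
Σ = (171) + (39) + (143) + (105) + (67) + (-4) = 521
Area = |Σ|/2 = 260.5.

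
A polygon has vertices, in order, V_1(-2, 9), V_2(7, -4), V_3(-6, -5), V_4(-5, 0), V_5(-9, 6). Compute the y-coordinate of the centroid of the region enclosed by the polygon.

Apply Gauss's area formula. First the cross-terms c_i = x_i·y_{i+1} − x_{i+1}·y_i:
  -55, -59, -25, -30, -69  ⇒  2A = -238, A = -119.
Then Σ (y_i + y_{i+1})·c_i = -834, so ȳ = -834 / (6·(-119)) = 139/119.

139/119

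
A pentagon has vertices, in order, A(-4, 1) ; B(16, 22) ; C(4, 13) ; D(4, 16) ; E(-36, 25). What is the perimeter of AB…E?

|AB| = √((20)² + (21)²) = √841 = 29
|BC| = √((-12)² + (-9)²) = √225 = 15
|CD| = √((0)² + (3)²) = √9 = 3
|DE| = √((-40)² + (9)²) = √1681 = 41
|EA| = √((32)² + (-24)²) = √1600 = 40
Perimeter = 29 + 15 + 3 + 41 + 40 = 128.

128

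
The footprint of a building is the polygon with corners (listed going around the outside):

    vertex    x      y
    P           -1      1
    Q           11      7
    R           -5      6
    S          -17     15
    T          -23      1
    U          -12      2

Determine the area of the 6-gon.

Apply Gauss's area formula: 2A = Σ (x_i·y_{i+1} − x_{i+1}·y_i), indices taken mod 6.
Σ = (-18) + (101) + (27) + (328) + (-34) + (-10) = 394
Area = |Σ|/2 = 197.

197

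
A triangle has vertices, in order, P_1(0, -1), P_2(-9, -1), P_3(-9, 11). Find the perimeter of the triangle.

|P_1P_2| = √((-9)² + (0)²) = √81 = 9
|P_2P_3| = √((0)² + (12)²) = √144 = 12
|P_3P_1| = √((9)² + (-12)²) = √225 = 15
Perimeter = 9 + 12 + 15 = 36.

36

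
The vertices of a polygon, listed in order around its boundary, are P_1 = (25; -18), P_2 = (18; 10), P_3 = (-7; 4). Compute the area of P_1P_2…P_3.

Σ = (574) + (142) + (26) = 742
Area = |Σ|/2 = 371.

371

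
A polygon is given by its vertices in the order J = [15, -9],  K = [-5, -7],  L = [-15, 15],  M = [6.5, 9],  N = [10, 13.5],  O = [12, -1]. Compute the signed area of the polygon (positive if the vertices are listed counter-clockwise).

-414.875

Apply the surveyor's formula: 2A = Σ (x_i·y_{i+1} − x_{i+1}·y_i), indices taken mod 6.
Cross-terms: -150, -180, -232.5, -2.25, -172, -93  ⇒  Σ = -829.75
Signed area = Σ/2 = -414.875 (negative ⇒ clockwise traversal).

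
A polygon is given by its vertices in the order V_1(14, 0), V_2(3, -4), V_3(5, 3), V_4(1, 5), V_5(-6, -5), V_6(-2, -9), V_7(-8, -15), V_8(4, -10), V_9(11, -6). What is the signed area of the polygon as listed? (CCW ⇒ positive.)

Apply the shoelace formula: 2A = Σ (x_i·y_{i+1} − x_{i+1}·y_i), indices taken mod 9.
Cross-terms: -56, 29, 22, 25, 44, -42, 140, 86, 84  ⇒  Σ = 332
Signed area = Σ/2 = 166 (positive ⇒ counter-clockwise traversal).

166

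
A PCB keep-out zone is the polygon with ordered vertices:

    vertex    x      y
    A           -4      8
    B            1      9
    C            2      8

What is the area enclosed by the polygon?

3

Σ = (-44) + (-10) + (48) = -6
Area = |Σ|/2 = 3.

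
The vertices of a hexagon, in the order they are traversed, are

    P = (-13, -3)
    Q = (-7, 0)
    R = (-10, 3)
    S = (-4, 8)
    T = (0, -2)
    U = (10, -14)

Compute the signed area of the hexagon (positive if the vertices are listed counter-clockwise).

-147

Apply the shoelace formula: 2A = Σ (x_i·y_{i+1} − x_{i+1}·y_i), indices taken mod 6.
Σ = (-21) + (-21) + (-68) + (8) + (20) + (-212) = -294
Signed area = Σ/2 = -147 (negative ⇒ clockwise traversal).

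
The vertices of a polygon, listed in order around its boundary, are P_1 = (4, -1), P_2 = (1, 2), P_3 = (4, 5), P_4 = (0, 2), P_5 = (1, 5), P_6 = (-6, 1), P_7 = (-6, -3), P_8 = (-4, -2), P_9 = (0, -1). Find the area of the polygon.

Apply the shoelace formula: 2A = Σ (x_i·y_{i+1} − x_{i+1}·y_i), indices taken mod 9.
P_1→P_2: (4)(2) − (1)(-1) = 9
P_2→P_3: (1)(5) − (4)(2) = -3
P_3→P_4: (4)(2) − (0)(5) = 8
P_4→P_5: (0)(5) − (1)(2) = -2
P_5→P_6: (1)(1) − (-6)(5) = 31
P_6→P_7: (-6)(-3) − (-6)(1) = 24
P_7→P_8: (-6)(-2) − (-4)(-3) = 0
P_8→P_9: (-4)(-1) − (0)(-2) = 4
P_9→P_1: (0)(-1) − (4)(-1) = 4
Σ = 75
Area = |Σ|/2 = 37.5.

37.5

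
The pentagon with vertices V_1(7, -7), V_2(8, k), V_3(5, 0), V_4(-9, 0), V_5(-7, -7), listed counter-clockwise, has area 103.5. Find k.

-5

Write out the shoelace sum; only the two edges meeting at V_2 involve k:
2·Area = [(7·k − 8·(-7)) + (8·0 − 5·k)] + 161
       = 2·k + 217 = 207
⇒ k = -5.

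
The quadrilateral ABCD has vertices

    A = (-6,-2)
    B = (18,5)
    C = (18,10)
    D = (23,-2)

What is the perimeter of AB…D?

|AB| = √((24)² + (7)²) = √625 = 25
|BC| = √((0)² + (5)²) = √25 = 5
|CD| = √((5)² + (-12)²) = √169 = 13
|DA| = √((-29)² + (0)²) = √841 = 29
Perimeter = 25 + 5 + 13 + 29 = 72.

72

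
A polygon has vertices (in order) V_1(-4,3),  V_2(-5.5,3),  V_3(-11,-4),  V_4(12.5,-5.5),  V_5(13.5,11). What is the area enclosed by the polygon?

233.125

Apply Gauss's area formula: 2A = Σ (x_i·y_{i+1} − x_{i+1}·y_i), indices taken mod 5.
Σ = (4.5) + (55) + (110.5) + (211.75) + (84.5) = 466.25
Area = |Σ|/2 = 233.125.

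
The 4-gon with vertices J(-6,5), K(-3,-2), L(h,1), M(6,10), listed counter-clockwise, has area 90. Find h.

6

The doubled signed area Σ (x_i y_{i+1} − x_{i+1} y_i) is linear in h.
With h=0 it equals 108; the coefficient of h is 12 (from the two edges through L).
So 12·h + 108 = 2·90 = 180 ⇒ h = 6.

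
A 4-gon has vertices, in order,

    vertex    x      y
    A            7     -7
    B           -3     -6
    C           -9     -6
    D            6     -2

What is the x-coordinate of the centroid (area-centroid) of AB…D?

346/219

Apply Gauss's area formula. First the cross-terms c_i = x_i·y_{i+1} − x_{i+1}·y_i:
  -63, -36, 54, -28  ⇒  2A = -73, A = -36.5.
Then Σ (x_i + x_{i+1})·c_i = -346, so x̄ = -346 / (6·(-36.5)) = 346/219.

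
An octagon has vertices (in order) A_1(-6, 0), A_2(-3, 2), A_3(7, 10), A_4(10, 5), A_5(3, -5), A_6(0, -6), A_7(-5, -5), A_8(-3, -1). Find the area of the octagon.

125

Apply the surveyor's formula: 2A = Σ (x_i·y_{i+1} − x_{i+1}·y_i), indices taken mod 8.
Cross-terms: -12, -44, -65, -65, -18, -30, -10, -6  ⇒  Σ = -250
Area = |Σ|/2 = 125.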